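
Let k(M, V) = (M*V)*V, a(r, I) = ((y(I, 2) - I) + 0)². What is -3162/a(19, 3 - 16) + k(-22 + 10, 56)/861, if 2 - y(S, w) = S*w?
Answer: -76634/1681 ≈ -45.588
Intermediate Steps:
y(S, w) = 2 - S*w
a(r, I) = (2 - 3*I)² (a(r, I) = (((2 - 1*I*2) - I) + 0)² = (((2 - 2*I) - I) + 0)² = ((2 - 3*I) + 0)² = (2 - 3*I)²)
k(M, V) = M*V²
-3162/a(19, 3 - 16) + k(-22 + 10, 56)/861 = -3162/(-2 + 3*(3 - 16))² + ((-22 + 10)*56²)/861 = -3162/(-2 + 3*(-13))² - 12*3136*(1/861) = -3162/(-2 - 39)² - 37632*1/861 = -3162/((-41)²) - 1792/41 = -3162/1681 - 1792/41 = -76634/1681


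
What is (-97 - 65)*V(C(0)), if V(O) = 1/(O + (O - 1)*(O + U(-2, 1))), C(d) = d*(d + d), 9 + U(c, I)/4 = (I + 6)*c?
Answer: -81/46 ≈ -1.7609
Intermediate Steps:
U(c, I) = -36 + 4*c*(6 + I) (U(c, I) = -36 + 4*((I + 6)*c) = -36 + 4*((6 + I)*c) = -36 + 4*(c*(6 + I)) = -36 + 4*c*(6 + I))
C(d) = 2*d² (C(d) = d*(2*d) = 2*d²)
V(O) = 1/(O + (-1 + O)*(-92 + O)) (V(O) = 1/(O + (O - 1)*(O + (-36 + 24*(-2) + 4*1*(-2)))) = 1/(O + (-1 + O)*(O + (-36 - 48 - 8))) = 1/(O + (-1 + O)*(O - 92)) = 1/(O + (-1 + O)*(-92 + O)))
(-97 - 65)*V(C(0)) = (-97 - 65)/(92 + (2*0²)² - 184*0²) = -162/(92 + (2*0)² - 184*0) = -162/(92 + 0² - 92*0) = -162/(92 + 0 + 0) = -162/92 = -162*1/92 = -81/46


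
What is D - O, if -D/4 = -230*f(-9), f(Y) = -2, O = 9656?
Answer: -11496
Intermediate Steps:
D = -1840 (D = -(-920)*(-2) = -4*460 = -1840)
D - O = -1840 - 1*9656 = -1840 - 9656 = -11496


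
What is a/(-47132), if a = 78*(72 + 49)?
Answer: -4719/23566 ≈ -0.20025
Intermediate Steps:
a = 9438 (a = 78*121 = 9438)
a/(-47132) = 9438/(-47132) = 9438*(-1/47132) = -4719/23566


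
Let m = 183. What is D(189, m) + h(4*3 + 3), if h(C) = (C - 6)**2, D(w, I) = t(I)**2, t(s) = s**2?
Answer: 1121513202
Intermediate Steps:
D(w, I) = I**4 (D(w, I) = (I**2)**2 = I**4)
h(C) = (-6 + C)**2
D(189, m) + h(4*3 + 3) = 183**4 + (-6 + (4*3 + 3))**2 = 1121513121 + (-6 + (12 + 3))**2 = 1121513121 + (-6 + 15)**2 = 1121513121 + 9**2 = 1121513121 + 81 = 1121513202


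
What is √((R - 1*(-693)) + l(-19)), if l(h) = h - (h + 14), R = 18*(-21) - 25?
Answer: 2*√69 ≈ 16.613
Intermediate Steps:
R = -403 (R = -378 - 25 = -403)
l(h) = -14 (l(h) = h - (14 + h) = h + (-14 - h) = -14)
√((R - 1*(-693)) + l(-19)) = √((-403 - 1*(-693)) - 14) = √((-403 + 693) - 14) = √(290 - 14) = √276 = 2*√69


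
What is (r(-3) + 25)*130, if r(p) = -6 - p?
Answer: 2860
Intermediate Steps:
(r(-3) + 25)*130 = ((-6 - 1*(-3)) + 25)*130 = ((-6 + 3) + 25)*130 = (-3 + 25)*130 = 22*130 = 2860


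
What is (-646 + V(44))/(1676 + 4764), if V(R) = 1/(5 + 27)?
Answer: -2953/29440 ≈ -0.10031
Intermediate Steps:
V(R) = 1/32
(-646 + V(44))/(1676 + 4764) = (-646 + 1/32)/(1676 + 4764) = -20671/32/6440 = -20671/32*1/6440 = -2953/29440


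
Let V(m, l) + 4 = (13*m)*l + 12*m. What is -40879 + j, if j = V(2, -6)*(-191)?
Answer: -14903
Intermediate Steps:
V(m, l) = -4 + 12*m + 13*l*m (V(m, l) = -4 + ((13*m)*l + 12*m) = -4 + (13*l*m + 12*m) = -4 + (12*m + 13*l*m) = -4 + 12*m + 13*l*m)
j = 25976 (j = (-4 + 12*2 + 13*(-6)*2)*(-191) = (-4 + 24 - 156)*(-191) = -136*(-191) = 25976)
-40879 + j = -40879 + 25976 = -14903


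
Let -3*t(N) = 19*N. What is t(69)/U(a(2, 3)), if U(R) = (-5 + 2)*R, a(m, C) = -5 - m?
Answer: -437/21 ≈ -20.810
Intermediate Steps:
U(R) = -3*R
t(N) = -19*N/3
t(69)/U(a(2, 3)) = (-19/3*69)/((-3*(-5 - 1*2))) = -437*(-1/(3*(-5 - 2))) = -437/((-3*(-7))) = -437/21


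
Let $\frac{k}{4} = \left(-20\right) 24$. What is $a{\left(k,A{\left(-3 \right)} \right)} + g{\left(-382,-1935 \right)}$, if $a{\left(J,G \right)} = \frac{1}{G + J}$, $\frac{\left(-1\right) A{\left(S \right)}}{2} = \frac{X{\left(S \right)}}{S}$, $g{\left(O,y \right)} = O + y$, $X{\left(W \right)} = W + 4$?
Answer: $- \frac{13341289}{5758} \approx -2317.0$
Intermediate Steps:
$X{\left(W \right)} = 4 + W$
$A{\left(S \right)} = - \frac{2 \left(4 + S\right)}{S}$ ($A{\left(S \right)} = - 2 \frac{4 + S}{S} = - \frac{2 \left(4 + S\right)}{S}$)
$k = -1920$ ($k = 4 \left(\left(-20\right) 24\right) = 4 \left(-480\right) = -1920$)
$a{\left(k,A{\left(-3 \right)} \right)} + g{\left(-382,-1935 \right)} = \frac{1}{\left(-2 - \frac{8}{-3}\right) - 1920} - 2317 = \frac{1}{\left(-2 - - \frac{8}{3}\right) - 1920} - 2317 = \frac{1}{\left(-2 + \frac{8}{3}\right) - 1920} - 2317 = \frac{1}{\frac{2}{3} - 1920} - 2317 = \frac{1}{- \frac{5758}{3}} - 2317 = - \frac{3}{5758} - 2317 = - \frac{13341289}{5758}$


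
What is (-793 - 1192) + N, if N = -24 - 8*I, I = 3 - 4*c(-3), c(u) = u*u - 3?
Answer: -1841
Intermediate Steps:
c(u) = -3 + u² (c(u) = u² - 3 = -3 + u²)
I = -21 (I = 3 - 4*(-3 + (-3)²) = 3 - 4*(-3 + 9) = 3 - 4*6 = 3 - 24 = -21)
N = 144 (N = -24 - 8*(-21) = -24 + 168 = 144)
(-793 - 1192) + N = (-793 - 1192) + 144 = -1985 + 144 = -1841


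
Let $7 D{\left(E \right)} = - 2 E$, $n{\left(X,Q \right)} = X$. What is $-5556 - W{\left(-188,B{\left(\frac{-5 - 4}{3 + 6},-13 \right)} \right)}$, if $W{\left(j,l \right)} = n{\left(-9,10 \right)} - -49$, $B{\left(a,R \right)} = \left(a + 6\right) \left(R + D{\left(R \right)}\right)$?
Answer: $-5596$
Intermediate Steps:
$D{\left(E \right)} = - \frac{2 E}{7}$ ($D{\left(E \right)} = \frac{\left(-2\right) E}{7} = - \frac{2 E}{7}$)
$B{\left(a,R \right)} = \frac{5 R \left(6 + a\right)}{7}$ ($B{\left(a,R \right)} = \left(a + 6\right) \left(R - \frac{2 R}{7}\right) = \left(6 + a\right) \frac{5 R}{7} = \frac{5 R \left(6 + a\right)}{7}$)
$W{\left(j,l \right)} = 40$ ($W{\left(j,l \right)} = -9 - -49 = -9 + 49 = 40$)
$-5556 - W{\left(-188,B{\left(\frac{-5 - 4}{3 + 6},-13 \right)} \right)} = -5556 - 40 = -5596$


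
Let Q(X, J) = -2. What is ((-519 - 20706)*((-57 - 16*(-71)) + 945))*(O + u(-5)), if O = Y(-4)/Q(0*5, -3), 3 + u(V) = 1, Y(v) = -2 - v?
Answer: 128878200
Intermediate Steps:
u(V) = -2 (u(V) = -3 + 1 = -2)
O = -1 (O = (-2 - 1*(-4))/(-2) = (-2 + 4)*(-½) = 2*(-½) = -1)
((-519 - 20706)*((-57 - 16*(-71)) + 945))*(O + u(-5)) = ((-519 - 20706)*((-57 - 16*(-71)) + 945))*(-1 - 2) = -21225*((-57 + 1136) + 945)*(-3) = -21225*(1079 + 945)*(-3) = -21225*2024*(-3) = -42959400*(-3) = 128878200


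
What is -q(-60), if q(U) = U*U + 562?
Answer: -4162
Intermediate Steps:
q(U) = 562 + U**2 (q(U) = U**2 + 562 = 562 + U**2)
-q(-60) = -(562 + (-60)**2) = -(562 + 3600) = -1*4162 = -4162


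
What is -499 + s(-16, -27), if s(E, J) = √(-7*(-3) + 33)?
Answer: -499 + 3*√6 ≈ -491.65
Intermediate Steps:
s(E, J) = 3*√6 (s(E, J) = √(21 + 33) = √54 = 3*√6)
-499 + s(-16, -27) = -499 + 3*√6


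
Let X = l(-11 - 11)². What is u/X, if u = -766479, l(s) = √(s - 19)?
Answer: 766479/41 ≈ 18695.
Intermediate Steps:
l(s) = √(-19 + s)
X = -41 (X = (√(-19 + (-11 - 11)))² = (√(-19 - 22))² = (√(-41))² = (I*√41)² = -41)
u/X = -766479/(-41) = -766479*(-1/41) = 766479/41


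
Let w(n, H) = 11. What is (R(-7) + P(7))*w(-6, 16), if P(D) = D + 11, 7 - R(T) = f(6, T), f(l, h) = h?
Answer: 352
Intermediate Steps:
R(T) = 7 - T
P(D) = 11 + D
(R(-7) + P(7))*w(-6, 16) = ((7 - 1*(-7)) + (11 + 7))*11 = ((7 + 7) + 18)*11 = (14 + 18)*11 = 32*11 = 352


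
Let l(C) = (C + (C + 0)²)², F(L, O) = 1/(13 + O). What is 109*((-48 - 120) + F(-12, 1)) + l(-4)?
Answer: -254243/14 ≈ -18160.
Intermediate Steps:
l(C) = (C + C²)²
109*((-48 - 120) + F(-12, 1)) + l(-4) = 109*((-48 - 120) + 1/(13 + 1)) + (-4)²*(1 - 4)² = 109*(-168 + 1/14) + 16*(-3)² = 109*(-168 + 1/14) + 16*9 = 109*(-2351/14) + 144 = -256259/14 + 144 = -254243/14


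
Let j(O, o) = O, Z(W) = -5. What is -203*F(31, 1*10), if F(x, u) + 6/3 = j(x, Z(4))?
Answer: -5887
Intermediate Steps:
F(x, u) = -2 + x
-203*F(31, 1*10) = -203*(-2 + 31) = -203*29 = -5887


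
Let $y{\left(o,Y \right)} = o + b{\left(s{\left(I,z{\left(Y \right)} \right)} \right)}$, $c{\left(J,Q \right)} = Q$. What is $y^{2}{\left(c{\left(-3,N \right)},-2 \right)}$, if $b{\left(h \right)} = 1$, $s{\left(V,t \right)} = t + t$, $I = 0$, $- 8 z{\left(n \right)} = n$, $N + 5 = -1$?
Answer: $25$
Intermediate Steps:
$N = -6$ ($N = -5 - 1 = -6$)
$z{\left(n \right)} = - \frac{n}{8}$
$s{\left(V,t \right)} = 2 t$
$y{\left(o,Y \right)} = 1 + o$ ($y{\left(o,Y \right)} = o + 1 = 1 + o$)
$y^{2}{\left(c{\left(-3,N \right)},-2 \right)} = \left(1 - 6\right)^{2} = \left(-5\right)^{2} = 25$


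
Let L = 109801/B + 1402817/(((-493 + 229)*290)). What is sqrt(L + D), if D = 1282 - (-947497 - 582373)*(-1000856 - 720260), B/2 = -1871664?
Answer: I*sqrt(6975668472875344445834244570)/51470760 ≈ 1.6227e+6*I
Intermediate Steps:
B = -3743328 (B = 2*(-1871664) = -3743328)
D = -2633083733638 (D = 1282 - (-1529870)*(-1721116) = 1282 - 1*2633083734920 = 1282 - 2633083734920 = -2633083733638)
L = -3778455833/205883040 (L = 109801/(-3743328) + 1402817/(((-493 + 229)*290)) = 109801*(-1/3743328) + 1402817/((-264*290)) = -109801/3743328 + 1402817/(-76560) = -109801/3743328 + 1402817*(-1/76560) = -109801/3743328 - 48373/2640 = -3778455833/205883040 ≈ -18.352)
sqrt(L + D) = sqrt(-3778455833/205883040 - 2633083733638) = sqrt(-542107283659720155353/205883040) = I*sqrt(6975668472875344445834244570)/51470760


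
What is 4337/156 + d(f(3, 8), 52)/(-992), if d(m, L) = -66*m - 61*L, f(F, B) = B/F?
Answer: 9727/312 ≈ 31.176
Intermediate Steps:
4337/156 + d(f(3, 8), 52)/(-992) = 4337/156 + (-528/3 - 61*52)/(-992) = 4337*(1/156) + (-528/3 - 3172)*(-1/992) = 4337/156 + (-66*8/3 - 3172)*(-1/992) = 4337/156 + (-176 - 3172)*(-1/992) = 4337/156 - 3348*(-1/992) = 4337/156 + 27/8 = 9727/312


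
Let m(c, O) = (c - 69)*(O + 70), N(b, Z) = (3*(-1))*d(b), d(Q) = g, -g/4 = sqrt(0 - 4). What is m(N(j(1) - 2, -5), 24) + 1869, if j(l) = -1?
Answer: -4617 + 2256*I ≈ -4617.0 + 2256.0*I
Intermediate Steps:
g = -8*I (g = -4*sqrt(0 - 4) = -8*I ≈ -8.0*I)
d(Q) = -8*I
N(b, Z) = 24*I (N(b, Z) = (3*(-1))*(-8*I) = -(-24)*I = 24*I)
m(c, O) = (-69 + c)*(70 + O)
m(N(j(1) - 2, -5), 24) + 1869 = (-4830 - 69*24 + 70*(24*I) + 24*(24*I)) + 1869 = (-4830 - 1656 + 1680*I + 576*I) + 1869 = (-6486 + 2256*I) + 1869 = -4617 + 2256*I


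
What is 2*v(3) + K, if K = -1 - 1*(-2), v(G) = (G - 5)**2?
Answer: 9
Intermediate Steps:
v(G) = (-5 + G)**2
K = 1 (K = -1 + 2 = 1)
2*v(3) + K = 2*(-5 + 3)**2 + 1 = 2*(-2)**2 + 1 = 2*4 + 1 = 8 + 1 = 9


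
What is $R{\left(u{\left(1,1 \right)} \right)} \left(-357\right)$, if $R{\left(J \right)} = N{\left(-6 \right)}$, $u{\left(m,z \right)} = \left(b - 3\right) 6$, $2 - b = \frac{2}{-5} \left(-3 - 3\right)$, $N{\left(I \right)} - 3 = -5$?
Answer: $714$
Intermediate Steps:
$N{\left(I \right)} = -2$ ($N{\left(I \right)} = 3 - 5 = -2$)
$b = - \frac{2}{5}$ ($b = 2 - \frac{2}{-5} \left(-3 - 3\right) = 2 - 2 \left(- \frac{1}{5}\right) \left(-6\right) = 2 - \left(- \frac{2}{5}\right) \left(-6\right) = 2 - \frac{12}{5} = - \frac{2}{5} \approx -0.4$)
$u{\left(m,z \right)} = - \frac{102}{5}$ ($u{\left(m,z \right)} = \left(- \frac{2}{5} - 3\right) 6 = \left(- \frac{17}{5}\right) 6 = - \frac{102}{5}$)
$R{\left(J \right)} = -2$
$R{\left(u{\left(1,1 \right)} \right)} \left(-357\right) = \left(-2\right) \left(-357\right) = 714$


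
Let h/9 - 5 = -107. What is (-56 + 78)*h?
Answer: -20196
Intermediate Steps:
h = -918 (h = 45 + 9*(-107) = 45 - 963 = -918)
(-56 + 78)*h = (-56 + 78)*(-918) = 22*(-918) = -20196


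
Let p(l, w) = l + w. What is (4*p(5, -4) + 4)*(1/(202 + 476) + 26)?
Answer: 70516/339 ≈ 208.01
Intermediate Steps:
(4*p(5, -4) + 4)*(1/(202 + 476) + 26) = (4*(5 - 4) + 4)*(1/(202 + 476) + 26) = (4*1 + 4)*(1/678 + 26) = (4 + 4)*(1/678 + 26) = 8*(17629/678) = 70516/339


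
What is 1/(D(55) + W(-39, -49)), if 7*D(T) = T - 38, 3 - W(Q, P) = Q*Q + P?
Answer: -7/10266 ≈ -0.00068186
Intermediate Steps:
W(Q, P) = 3 - P - Q² (W(Q, P) = 3 - (Q*Q + P) = 3 - (Q² + P) = 3 - (P + Q²) = 3 + (-P - Q²) = 3 - P - Q²)
D(T) = -38/7 + T/7 (D(T) = (T - 38)/7 = (-38 + T)/7 = -38/7 + T/7)
1/(D(55) + W(-39, -49)) = 1/((-38/7 + (⅐)*55) + (3 - 1*(-49) - 1*(-39)²)) = 1/((-38/7 + 55/7) + (3 + 49 - 1*1521)) = 1/(17/7 + (3 + 49 - 1521)) = 1/(17/7 - 1469) = 1/(-10266/7) = -7/10266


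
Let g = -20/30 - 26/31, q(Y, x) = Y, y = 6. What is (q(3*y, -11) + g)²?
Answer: 2353156/8649 ≈ 272.07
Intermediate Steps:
g = -140/93 (g = -20*1/30 - 26*1/31 = -⅔ - 26/31 = -140/93 ≈ -1.5054)
(q(3*y, -11) + g)² = (3*6 - 140/93)² = (18 - 140/93)² = (1534/93)² = 2353156/8649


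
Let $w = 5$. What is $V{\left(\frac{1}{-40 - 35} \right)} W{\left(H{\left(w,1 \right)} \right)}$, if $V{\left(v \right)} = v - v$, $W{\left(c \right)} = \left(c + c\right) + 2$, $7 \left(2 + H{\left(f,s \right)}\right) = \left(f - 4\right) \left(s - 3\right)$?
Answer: $0$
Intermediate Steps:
$H{\left(f,s \right)} = -2 + \frac{\left(-4 + f\right) \left(-3 + s\right)}{7}$ ($H{\left(f,s \right)} = -2 + \frac{\left(f - 4\right) \left(s - 3\right)}{7} = -2 + \frac{\left(-4 + f\right) \left(-3 + s\right)}{7}$)
$W{\left(c \right)} = 2 + 2 c$ ($W{\left(c \right)} = 2 c + 2 = 2 + 2 c$)
$V{\left(v \right)} = 0$
$V{\left(\frac{1}{-40 - 35} \right)} W{\left(H{\left(w,1 \right)} \right)} = 0 \left(2 + 2 \left(- \frac{2}{7} - \frac{4}{7} - \frac{15}{7} + \frac{1}{7} \cdot 5 \cdot 1\right)\right) = 0 \left(2 + 2 \left(- \frac{2}{7} - \frac{4}{7} - \frac{15}{7} + \frac{5}{7}\right)\right) = 0 \left(2 + 2 \left(- \frac{16}{7}\right)\right) = 0 \left(2 - \frac{32}{7}\right) = 0 \left(- \frac{18}{7}\right) = 0$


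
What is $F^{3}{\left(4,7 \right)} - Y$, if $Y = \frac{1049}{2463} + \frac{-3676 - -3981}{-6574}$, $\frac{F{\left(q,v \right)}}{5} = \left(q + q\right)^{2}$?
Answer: $\frac{530571651071089}{16191762} \approx 3.2768 \cdot 10^{7}$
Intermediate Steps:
$F{\left(q,v \right)} = 20 q^{2}$ ($F{\left(q,v \right)} = 5 \left(q + q\right)^{2} = 5 \left(2 q\right)^{2} = 5 \cdot 4 q^{2} = 20 q^{2}$)
$Y = \frac{6144911}{16191762}$ ($Y = 1049 \cdot \frac{1}{2463} + \left(-3676 + 3981\right) \left(- \frac{1}{6574}\right) = \frac{1049}{2463} + 305 \left(- \frac{1}{6574}\right) = \frac{1049}{2463} - \frac{305}{6574} = \frac{6144911}{16191762} \approx 0.37951$)
$F^{3}{\left(4,7 \right)} - Y = \left(20 \cdot 4^{2}\right)^{3} - \frac{6144911}{16191762} = \left(20 \cdot 16\right)^{3} - \frac{6144911}{16191762} = 320^{3} - \frac{6144911}{16191762} = 32768000 - \frac{6144911}{16191762} = \frac{530571651071089}{16191762}$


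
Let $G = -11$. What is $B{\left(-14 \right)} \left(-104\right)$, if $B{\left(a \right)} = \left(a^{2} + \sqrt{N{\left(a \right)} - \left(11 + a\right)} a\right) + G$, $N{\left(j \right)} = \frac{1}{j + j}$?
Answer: $-19240 + 104 \sqrt{581} \approx -16733.0$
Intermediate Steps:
$N{\left(j \right)} = \frac{1}{2 j}$
$B{\left(a \right)} = -11 + a^{2} + a \sqrt{-11 + \frac{1}{2 a} - a}$ ($B{\left(a \right)} = \left(a^{2} + \sqrt{\frac{1}{2 a} - \left(11 + a\right)} a\right) - 11 = \left(a^{2} + \sqrt{-11 + \frac{1}{2 a} - a} a\right) - 11 = \left(a^{2} + a \sqrt{-11 + \frac{1}{2 a} - a}\right) - 11 = -11 + a^{2} + a \sqrt{-11 + \frac{1}{2 a} - a}$)
$B{\left(-14 \right)} \left(-104\right) = \left(-11 + \left(-14\right)^{2} + \frac{1}{2} \left(-14\right) \sqrt{-44 - -56 + \frac{2}{-14}}\right) \left(-104\right) = \left(-11 + 196 + \frac{1}{2} \left(-14\right) \sqrt{-44 + 56 + 2 \left(- \frac{1}{14}\right)}\right) \left(-104\right) = \left(-11 + 196 + \frac{1}{2} \left(-14\right) \sqrt{-44 + 56 - \frac{1}{7}}\right) \left(-104\right) = \left(-11 + 196 + \frac{1}{2} \left(-14\right) \sqrt{\frac{83}{7}}\right) \left(-104\right) = \left(-11 + 196 + \frac{1}{2} \left(-14\right) \frac{\sqrt{581}}{7}\right) \left(-104\right) = \left(-11 + 196 - \sqrt{581}\right) \left(-104\right) = \left(185 - \sqrt{581}\right) \left(-104\right) = -19240 + 104 \sqrt{581}$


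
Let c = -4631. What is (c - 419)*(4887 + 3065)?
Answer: -40157600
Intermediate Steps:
(c - 419)*(4887 + 3065) = (-4631 - 419)*(4887 + 3065) = -5050*7952 = -40157600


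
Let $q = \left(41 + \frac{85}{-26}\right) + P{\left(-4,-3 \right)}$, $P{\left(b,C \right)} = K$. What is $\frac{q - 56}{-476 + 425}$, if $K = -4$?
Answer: $\frac{193}{442} \approx 0.43665$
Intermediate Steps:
$P{\left(b,C \right)} = -4$
$q = \frac{877}{26}$ ($q = \left(41 + \frac{85}{-26}\right) - 4 = \left(41 + 85 \left(- \frac{1}{26}\right)\right) - 4 = \left(41 - \frac{85}{26}\right) - 4 = \frac{981}{26} - 4 = \frac{877}{26} \approx 33.731$)
$\frac{q - 56}{-476 + 425} = \frac{\frac{877}{26} - 56}{-476 + 425} = - \frac{579}{26 \left(-51\right)} = \left(- \frac{579}{26}\right) \left(- \frac{1}{51}\right) = \frac{193}{442}$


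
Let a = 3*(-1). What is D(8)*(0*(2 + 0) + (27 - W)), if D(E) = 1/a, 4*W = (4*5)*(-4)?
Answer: -47/3 ≈ -15.667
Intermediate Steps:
a = -3
W = -20 (W = ((4*5)*(-4))/4 = (20*(-4))/4 = (¼)*(-80) = -20)
D(E) = -⅓ (D(E) = 1/(-3) = -⅓)
D(8)*(0*(2 + 0) + (27 - W)) = -(0*(2 + 0) + (27 - 1*(-20)))/3 = -(0*2 + (27 + 20))/3 = -(0 + 47)/3 = -⅓*47 = -47/3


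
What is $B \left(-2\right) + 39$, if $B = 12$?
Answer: $15$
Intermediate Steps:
$B \left(-2\right) + 39 = 12 \left(-2\right) + 39 = -24 + 39 = 15$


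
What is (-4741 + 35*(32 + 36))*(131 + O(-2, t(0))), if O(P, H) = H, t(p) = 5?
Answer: -321096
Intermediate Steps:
(-4741 + 35*(32 + 36))*(131 + O(-2, t(0))) = (-4741 + 35*(32 + 36))*(131 + 5) = (-4741 + 35*68)*136 = (-4741 + 2380)*136 = -2361*136 = -321096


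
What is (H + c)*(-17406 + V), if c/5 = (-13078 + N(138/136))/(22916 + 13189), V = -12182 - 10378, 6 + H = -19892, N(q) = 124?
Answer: 1914323600664/2407 ≈ 7.9532e+8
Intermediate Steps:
H = -19898 (H = -6 - 19892 = -19898)
V = -22560
c = -4318/2407 (c = 5*((-13078 + 124)/(22916 + 13189)) = 5*(-12954/36105) = 5*(-12954*1/36105) = 5*(-4318/12035) = -4318/2407 ≈ -1.7939)
(H + c)*(-17406 + V) = (-19898 - 4318/2407)*(-17406 - 22560) = -47898804/2407*(-39966) = 1914323600664/2407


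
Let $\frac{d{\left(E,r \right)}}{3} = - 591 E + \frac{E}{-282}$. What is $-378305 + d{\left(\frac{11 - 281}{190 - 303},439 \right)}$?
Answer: $- \frac{2031677360}{5311} \approx -3.8254 \cdot 10^{5}$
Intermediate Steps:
$d{\left(E,r \right)} = - \frac{166663 E}{94}$ ($d{\left(E,r \right)} = 3 \left(- 591 E + \frac{E}{-282}\right) = 3 \left(- 591 E + E \left(- \frac{1}{282}\right)\right) = 3 \left(- 591 E - \frac{E}{282}\right) = 3 \left(- \frac{166663 E}{282}\right) = - \frac{166663 E}{94}$)
$-378305 + d{\left(\frac{11 - 281}{190 - 303},439 \right)} = -378305 - \frac{166663 \frac{11 - 281}{190 - 303}}{94} = -378305 - \frac{166663 \left(- \frac{270}{-113}\right)}{94} = -378305 - \frac{166663 \left(\left(-270\right) \left(- \frac{1}{113}\right)\right)}{94} = -378305 - \frac{22499505}{5311} = - \frac{2031677360}{5311}$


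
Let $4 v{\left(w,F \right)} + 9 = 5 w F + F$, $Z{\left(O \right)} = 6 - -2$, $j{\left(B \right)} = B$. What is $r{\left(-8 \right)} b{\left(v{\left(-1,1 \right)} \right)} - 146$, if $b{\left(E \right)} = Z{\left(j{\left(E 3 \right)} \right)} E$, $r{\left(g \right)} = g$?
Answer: $62$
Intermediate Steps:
$Z{\left(O \right)} = 8$ ($Z{\left(O \right)} = 6 + 2 = 8$)
$v{\left(w,F \right)} = - \frac{9}{4} + \frac{F}{4} + \frac{5 F w}{4}$ ($v{\left(w,F \right)} = - \frac{9}{4} + \frac{5 w F + F}{4} = - \frac{9}{4} + \frac{5 F w + F}{4} = - \frac{9}{4} + \frac{F + 5 F w}{4} = - \frac{9}{4} + \left(\frac{F}{4} + \frac{5 F w}{4}\right) = - \frac{9}{4} + \frac{F}{4} + \frac{5 F w}{4}$)
$b{\left(E \right)} = 8 E$
$r{\left(-8 \right)} b{\left(v{\left(-1,1 \right)} \right)} - 146 = - 8 \cdot 8 \left(- \frac{9}{4} + \frac{1}{4} \cdot 1 + \frac{5}{4} \cdot 1 \left(-1\right)\right) - 146 = - 8 \cdot 8 \left(- \frac{9}{4} + \frac{1}{4} - \frac{5}{4}\right) - 146 = - 8 \cdot 8 \left(- \frac{13}{4}\right) - 146 = \left(-8\right) \left(-26\right) - 146 = 208 - 146 = 62$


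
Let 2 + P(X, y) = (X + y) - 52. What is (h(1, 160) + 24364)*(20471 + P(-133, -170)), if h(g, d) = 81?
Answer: 491686730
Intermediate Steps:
P(X, y) = -54 + X + y (P(X, y) = -2 + ((X + y) - 52) = -2 + (-52 + X + y) = -54 + X + y)
(h(1, 160) + 24364)*(20471 + P(-133, -170)) = (81 + 24364)*(20471 + (-54 - 133 - 170)) = 24445*(20471 - 357) = 24445*20114 = 491686730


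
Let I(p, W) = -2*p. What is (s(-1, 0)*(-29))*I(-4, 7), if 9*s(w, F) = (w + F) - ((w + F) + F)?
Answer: 0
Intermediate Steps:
s(w, F) = -F/9 (s(w, F) = ((w + F) - ((w + F) + F))/9 = ((F + w) - ((F + w) + F))/9 = ((F + w) - (w + 2*F))/9 = ((F + w) + (-w - 2*F))/9 = (-F)/9 = -F/9)
(s(-1, 0)*(-29))*I(-4, 7) = (-1/9*0*(-29))*(-2*(-4)) = (0*(-29))*8 = 0*8 = 0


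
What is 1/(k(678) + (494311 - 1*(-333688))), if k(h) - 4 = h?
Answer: 1/828681 ≈ 1.2067e-6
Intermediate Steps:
k(h) = 4 + h
1/(k(678) + (494311 - 1*(-333688))) = 1/((4 + 678) + (494311 - 1*(-333688))) = 1/(682 + (494311 + 333688)) = 1/(682 + 827999) = 1/828681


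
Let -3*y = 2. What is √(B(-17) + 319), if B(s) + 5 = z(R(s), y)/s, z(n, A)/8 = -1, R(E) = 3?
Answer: 9*√1122/17 ≈ 17.733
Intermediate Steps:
y = -⅔ (y = -⅓*2 = -⅔ ≈ -0.66667)
z(n, A) = -8 (z(n, A) = 8*(-1) = -8)
B(s) = -5 - 8/s
√(B(-17) + 319) = √((-5 - 8/(-17)) + 319) = √((-5 - 8*(-1/17)) + 319) = √((-5 + 8/17) + 319) = √(-77/17 + 319) = √(5346/17) = 9*√1122/17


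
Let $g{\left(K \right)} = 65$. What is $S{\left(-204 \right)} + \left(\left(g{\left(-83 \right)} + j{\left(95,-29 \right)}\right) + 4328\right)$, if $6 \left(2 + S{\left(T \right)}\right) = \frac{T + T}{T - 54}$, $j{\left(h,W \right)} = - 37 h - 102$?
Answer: $\frac{99880}{129} \approx 774.26$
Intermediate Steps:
$j{\left(h,W \right)} = -102 - 37 h$
$S{\left(T \right)} = -2 + \frac{T}{3 \left(-54 + T\right)}$ ($S{\left(T \right)} = -2 + \frac{\left(T + T\right) \frac{1}{T - 54}}{6} = -2 + \frac{2 T \frac{1}{-54 + T}}{6} = -2 + \frac{T}{3 \left(-54 + T\right)}$)
$S{\left(-204 \right)} + \left(\left(g{\left(-83 \right)} + j{\left(95,-29 \right)}\right) + 4328\right) = \frac{324 - -1020}{3 \left(-54 - 204\right)} + \left(\left(65 - 3617\right) + 4328\right) = \frac{324 + 1020}{3 \left(-258\right)} + \left(\left(65 - 3617\right) + 4328\right) = \frac{1}{3} \left(- \frac{1}{258}\right) 1344 + \left(\left(65 - 3617\right) + 4328\right) = - \frac{224}{129} + \left(-3552 + 4328\right) = - \frac{224}{129} + 776 = \frac{99880}{129}$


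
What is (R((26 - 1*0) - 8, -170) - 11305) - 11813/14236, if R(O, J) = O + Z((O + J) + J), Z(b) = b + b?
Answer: -169861529/14236 ≈ -11932.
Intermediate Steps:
Z(b) = 2*b
R(O, J) = 3*O + 4*J (R(O, J) = O + 2*((O + J) + J) = O + 2*((J + O) + J) = O + 2*(O + 2*J) = O + (2*O + 4*J) = 3*O + 4*J)
(R((26 - 1*0) - 8, -170) - 11305) - 11813/14236 = ((3*((26 - 1*0) - 8) + 4*(-170)) - 11305) - 11813/14236 = ((3*((26 + 0) - 8) - 680) - 11305) - 11813*1/14236 = ((3*(26 - 8) - 680) - 11305) - 11813/14236 = ((3*18 - 680) - 11305) - 11813/14236 = ((54 - 680) - 11305) - 11813/14236 = (-626 - 11305) - 11813/14236 = -11931 - 11813/14236 = -169861529/14236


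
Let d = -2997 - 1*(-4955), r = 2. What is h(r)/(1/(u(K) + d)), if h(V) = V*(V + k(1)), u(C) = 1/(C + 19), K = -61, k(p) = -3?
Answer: -82235/21 ≈ -3916.0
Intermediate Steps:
u(C) = 1/(19 + C)
d = 1958 (d = -2997 + 4955 = 1958)
h(V) = V*(-3 + V) (h(V) = V*(V - 3) = V*(-3 + V))
h(r)/(1/(u(K) + d)) = (2*(-3 + 2))/(1/(1/(19 - 61) + 1958)) = (2*(-1))/(1/(1/(-42) + 1958)) = -2/(1/(-1/42 + 1958)) = -2/(1/(82235/42)) = -2/42/82235 = -2*82235/42 = -82235/21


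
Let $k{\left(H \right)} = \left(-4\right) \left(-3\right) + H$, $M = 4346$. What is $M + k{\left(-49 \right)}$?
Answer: $4309$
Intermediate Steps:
$k{\left(H \right)} = 12 + H$
$M + k{\left(-49 \right)} = 4346 + \left(12 - 49\right) = 4346 - 37 = 4309$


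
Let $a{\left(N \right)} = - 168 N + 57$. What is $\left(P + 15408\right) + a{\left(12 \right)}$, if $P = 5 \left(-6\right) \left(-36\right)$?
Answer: $14529$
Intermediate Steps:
$a{\left(N \right)} = 57 - 168 N$
$P = 1080$ ($P = \left(-30\right) \left(-36\right) = 1080$)
$\left(P + 15408\right) + a{\left(12 \right)} = \left(1080 + 15408\right) + \left(57 - 2016\right) = 16488 + \left(57 - 2016\right) = 16488 - 1959 = 14529$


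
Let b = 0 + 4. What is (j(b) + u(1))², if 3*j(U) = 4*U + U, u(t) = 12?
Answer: 3136/9 ≈ 348.44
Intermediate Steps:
b = 4
j(U) = 5*U/3 (j(U) = (4*U + U)/3 = (5*U)/3 = 5*U/3)
(j(b) + u(1))² = ((5/3)*4 + 12)² = (20/3 + 12)² = (56/3)² = 3136/9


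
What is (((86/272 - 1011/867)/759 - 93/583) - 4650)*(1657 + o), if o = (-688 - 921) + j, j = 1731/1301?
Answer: -9252202345965657/40333092008 ≈ -2.2939e+5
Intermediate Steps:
j = 1731/1301 (j = 1731*(1/1301) = 1731/1301 ≈ 1.3305)
o = -2091578/1301 (o = (-688 - 921) + 1731/1301 = -1609 + 1731/1301 = -2091578/1301 ≈ -1607.7)
(((86/272 - 1011/867)/759 - 93/583) - 4650)*(1657 + o) = (((86/272 - 1011/867)/759 - 93/583) - 4650)*(1657 - 2091578/1301) = (((86*(1/272) - 1011*1/867)*(1/759) - 93*1/583) - 4650)*(64179/1301) = (((43/136 - 337/289)*(1/759) - 93/583) - 4650)*(64179/1301) = ((-1965/2312*1/759 - 93/583) - 4650)*(64179/1301) = ((-655/584936 - 93/583) - 4650)*(64179/1301) = (-4980083/31001608 - 4650)*(64179/1301) = -144162457283/31001608*64179/1301 = -9252202345965657/40333092008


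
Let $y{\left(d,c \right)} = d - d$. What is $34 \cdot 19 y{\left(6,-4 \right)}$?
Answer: $0$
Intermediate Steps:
$y{\left(d,c \right)} = 0$
$34 \cdot 19 y{\left(6,-4 \right)} = 34 \cdot 19 \cdot 0 = 646 \cdot 0 = 0$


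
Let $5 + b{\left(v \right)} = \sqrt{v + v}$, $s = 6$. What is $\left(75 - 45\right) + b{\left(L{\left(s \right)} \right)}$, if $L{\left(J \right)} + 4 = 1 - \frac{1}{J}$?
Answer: $25 + \frac{i \sqrt{57}}{3} \approx 25.0 + 2.5166 i$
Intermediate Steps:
$L{\left(J \right)} = -3 - \frac{1}{J}$ ($L{\left(J \right)} = -4 + \left(1 - \frac{1}{J}\right) = -3 - \frac{1}{J}$)
$b{\left(v \right)} = -5 + \sqrt{2} \sqrt{v}$ ($b{\left(v \right)} = -5 + \sqrt{v + v} = -5 + \sqrt{2 v} = -5 + \sqrt{2} \sqrt{v}$)
$\left(75 - 45\right) + b{\left(L{\left(s \right)} \right)} = \left(75 - 45\right) - \left(5 - \sqrt{2} \sqrt{-3 - \frac{1}{6}}\right) = 30 - \left(5 - \sqrt{2} \sqrt{-3 - \frac{1}{6}}\right) = 30 - \left(5 - \sqrt{2} \sqrt{- \frac{19}{6}}\right) = 30 - \left(5 - \sqrt{2} \frac{i \sqrt{114}}{6}\right) = 30 - \left(5 - \frac{i \sqrt{57}}{3}\right) = 25 + \frac{i \sqrt{57}}{3}$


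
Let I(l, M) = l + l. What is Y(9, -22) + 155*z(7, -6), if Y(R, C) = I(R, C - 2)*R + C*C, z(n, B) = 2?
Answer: 956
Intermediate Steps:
I(l, M) = 2*l
Y(R, C) = C**2 + 2*R**2 (Y(R, C) = (2*R)*R + C*C = 2*R**2 + C**2 = C**2 + 2*R**2)
Y(9, -22) + 155*z(7, -6) = ((-22)**2 + 2*9**2) + 155*2 = (484 + 2*81) + 310 = (484 + 162) + 310 = 646 + 310 = 956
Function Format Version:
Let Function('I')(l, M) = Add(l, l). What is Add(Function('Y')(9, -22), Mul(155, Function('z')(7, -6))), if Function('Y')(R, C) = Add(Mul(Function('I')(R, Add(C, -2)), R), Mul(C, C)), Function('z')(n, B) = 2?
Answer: 956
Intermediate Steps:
Function('I')(l, M) = Mul(2, l)
Function('Y')(R, C) = Add(Pow(C, 2), Mul(2, Pow(R, 2))) (Function('Y')(R, C) = Add(Mul(Mul(2, R), R), Mul(C, C)) = Add(Mul(2, Pow(R, 2)), Pow(C, 2)) = Add(Pow(C, 2), Mul(2, Pow(R, 2))))
Add(Function('Y')(9, -22), Mul(155, Function('z')(7, -6))) = Add(Add(Pow(-22, 2), Mul(2, Pow(9, 2))), Mul(155, 2)) = Add(Add(484, Mul(2, 81)), 310) = Add(Add(484, 162), 310) = Add(646, 310) = 956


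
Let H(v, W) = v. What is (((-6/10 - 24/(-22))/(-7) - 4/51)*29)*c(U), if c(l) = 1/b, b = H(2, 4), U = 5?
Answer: -84593/39270 ≈ -2.1541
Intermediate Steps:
b = 2
c(l) = ½ (c(l) = 1/2 = ½)
(((-6/10 - 24/(-22))/(-7) - 4/51)*29)*c(U) = (((-6/10 - 24/(-22))/(-7) - 4/51)*29)*(½) = (((-6*⅒ - 24*(-1/22))*(-⅐) - 4*1/51)*29)*(½) = (((-⅗ + 12/11)*(-⅐) - 4/51)*29)*(½) = (((27/55)*(-⅐) - 4/51)*29)*(½) = ((-27/385 - 4/51)*29)*(½) = -2917/19635*29*(½) = -84593/19635*½ = -84593/39270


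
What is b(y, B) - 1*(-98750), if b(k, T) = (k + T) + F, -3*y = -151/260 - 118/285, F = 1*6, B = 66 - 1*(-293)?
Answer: 4406667643/44460 ≈ 99115.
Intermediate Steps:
B = 359 (B = 66 + 293 = 359)
F = 6
y = 14743/44460 (y = -(-151/260 - 118/285)/3 = -1/3*(-14743/14820) = 14743/44460 ≈ 0.33160)
b(k, T) = 6 + T + k (b(k, T) = (k + T) + 6 = (T + k) + 6 = 6 + T + k)
b(y, B) - 1*(-98750) = (6 + 359 + 14743/44460) - 1*(-98750) = 16242643/44460 + 98750 = 4406667643/44460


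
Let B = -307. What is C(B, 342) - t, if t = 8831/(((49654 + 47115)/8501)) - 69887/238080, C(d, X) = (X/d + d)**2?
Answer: 204454456633380076247/2171380422996480 ≈ 94159.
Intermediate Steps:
C(d, X) = (d + X/d)**2
t = 17866457669377/23038763520 (t = 8831/((96769*(1/8501))) - 69887*1/238080 = 8831/(96769/8501) - 69887/238080 = 8831*(8501/96769) - 69887/238080 = 75072331/96769 - 69887/238080 = 17866457669377/23038763520 ≈ 775.50)
C(B, 342) - t = (342 + (-307)**2)**2/(-307)**2 - 1*17866457669377/23038763520 = (342 + 94249)**2/94249 - 17866457669377/23038763520 = (1/94249)*94591**2 - 17866457669377/23038763520 = (1/94249)*8947457281 - 17866457669377/23038763520 = 8947457281/94249 - 17866457669377/23038763520 = 204454456633380076247/2171380422996480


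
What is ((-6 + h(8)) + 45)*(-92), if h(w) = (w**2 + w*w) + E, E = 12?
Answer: -16468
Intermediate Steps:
h(w) = 12 + 2*w**2 (h(w) = (w**2 + w*w) + 12 = (w**2 + w**2) + 12 = 2*w**2 + 12 = 12 + 2*w**2)
((-6 + h(8)) + 45)*(-92) = ((-6 + (12 + 2*8**2)) + 45)*(-92) = ((-6 + (12 + 2*64)) + 45)*(-92) = ((-6 + (12 + 128)) + 45)*(-92) = ((-6 + 140) + 45)*(-92) = (134 + 45)*(-92) = 179*(-92) = -16468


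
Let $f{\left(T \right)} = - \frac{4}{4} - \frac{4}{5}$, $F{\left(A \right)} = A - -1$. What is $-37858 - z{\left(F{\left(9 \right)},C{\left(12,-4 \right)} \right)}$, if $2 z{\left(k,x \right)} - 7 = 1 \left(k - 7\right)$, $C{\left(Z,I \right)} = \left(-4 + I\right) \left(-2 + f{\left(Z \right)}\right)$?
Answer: $-37863$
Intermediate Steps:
$F{\left(A \right)} = 1 + A$ ($F{\left(A \right)} = A + 1 = 1 + A$)
$f{\left(T \right)} = - \frac{9}{5}$ ($f{\left(T \right)} = \left(-4\right) \frac{1}{4} - \frac{4}{5} = -1 - \frac{4}{5} = - \frac{9}{5}$)
$C{\left(Z,I \right)} = \frac{76}{5} - \frac{19 I}{5}$ ($C{\left(Z,I \right)} = \left(-4 + I\right) \left(-2 - \frac{9}{5}\right) = \left(-4 + I\right) \left(- \frac{19}{5}\right) = \frac{76}{5} - \frac{19 I}{5}$)
$z{\left(k,x \right)} = \frac{k}{2}$ ($z{\left(k,x \right)} = \frac{7}{2} + \frac{1 \left(k - 7\right)}{2} = \frac{7}{2} + \frac{1 \left(-7 + k\right)}{2} = \frac{7}{2} + \frac{-7 + k}{2} = \frac{7}{2} + \left(- \frac{7}{2} + \frac{k}{2}\right) = \frac{k}{2}$)
$-37858 - z{\left(F{\left(9 \right)},C{\left(12,-4 \right)} \right)} = -37858 - \frac{1 + 9}{2} = -37858 - \frac{1}{2} \cdot 10 = -37858 - 5 = -37863$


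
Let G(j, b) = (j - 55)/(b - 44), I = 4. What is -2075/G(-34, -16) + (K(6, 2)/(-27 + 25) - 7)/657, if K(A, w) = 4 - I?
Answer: -81797123/58473 ≈ -1398.9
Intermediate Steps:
K(A, w) = 0 (K(A, w) = 4 - 1*4 = 4 - 4 = 0)
G(j, b) = (-55 + j)/(-44 + b)
-2075/G(-34, -16) + (K(6, 2)/(-27 + 25) - 7)/657 = -2075*(-44 - 16)/(-55 - 34) + (0/(-27 + 25) - 7)/657 = -2075/(-89/(-60)) + (0/(-2) - 7)*(1/657) = -2075/((-1/60*(-89))) + (0*(-½) - 7)*(1/657) = -2075/89/60 + (0 - 7)*(1/657) = -2075*60/89 - 7*1/657 = -124500/89 - 7/657 = -81797123/58473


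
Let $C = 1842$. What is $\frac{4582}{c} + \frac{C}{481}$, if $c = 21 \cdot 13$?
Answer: $\frac{208216}{10101} \approx 20.613$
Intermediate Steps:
$c = 273$
$\frac{4582}{c} + \frac{C}{481} = \frac{4582}{273} + \frac{1842}{481} = \frac{208216}{10101}$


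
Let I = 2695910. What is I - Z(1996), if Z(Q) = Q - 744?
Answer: 2694658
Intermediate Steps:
Z(Q) = -744 + Q
I - Z(1996) = 2695910 - (-744 + 1996) = 2695910 - 1*1252 = 2695910 - 1252 = 2694658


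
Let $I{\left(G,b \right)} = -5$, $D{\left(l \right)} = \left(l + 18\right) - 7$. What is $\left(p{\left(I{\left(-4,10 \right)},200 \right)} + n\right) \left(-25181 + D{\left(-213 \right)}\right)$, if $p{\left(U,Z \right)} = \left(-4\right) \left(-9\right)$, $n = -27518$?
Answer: $697575606$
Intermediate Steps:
$D{\left(l \right)} = 11 + l$ ($D{\left(l \right)} = \left(18 + l\right) - 7 = 11 + l$)
$p{\left(U,Z \right)} = 36$
$\left(p{\left(I{\left(-4,10 \right)},200 \right)} + n\right) \left(-25181 + D{\left(-213 \right)}\right) = \left(36 - 27518\right) \left(-25181 + \left(11 - 213\right)\right) = - 27482 \left(-25181 - 202\right) = \left(-27482\right) \left(-25383\right) = 697575606$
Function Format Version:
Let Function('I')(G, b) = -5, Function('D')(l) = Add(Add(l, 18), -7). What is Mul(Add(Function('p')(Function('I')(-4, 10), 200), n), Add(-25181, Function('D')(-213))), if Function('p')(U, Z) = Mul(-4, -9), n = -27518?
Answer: 697575606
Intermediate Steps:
Function('D')(l) = Add(11, l) (Function('D')(l) = Add(Add(18, l), -7) = Add(11, l))
Function('p')(U, Z) = 36
Mul(Add(Function('p')(Function('I')(-4, 10), 200), n), Add(-25181, Function('D')(-213))) = Mul(Add(36, -27518), Add(-25181, Add(11, -213))) = Mul(-27482, Add(-25181, -202)) = Mul(-27482, -25383) = 697575606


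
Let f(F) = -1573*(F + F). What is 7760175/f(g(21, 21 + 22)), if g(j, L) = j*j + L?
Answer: -7760175/1522664 ≈ -5.0964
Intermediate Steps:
g(j, L) = L + j² (g(j, L) = j² + L = L + j²)
f(F) = -3146*F
7760175/f(g(21, 21 + 22)) = 7760175/((-3146*((21 + 22) + 21²))) = 7760175/((-3146*(43 + 441))) = 7760175/((-3146*484)) = 7760175/(-1522664) = 7760175*(-1/1522664) = -7760175/1522664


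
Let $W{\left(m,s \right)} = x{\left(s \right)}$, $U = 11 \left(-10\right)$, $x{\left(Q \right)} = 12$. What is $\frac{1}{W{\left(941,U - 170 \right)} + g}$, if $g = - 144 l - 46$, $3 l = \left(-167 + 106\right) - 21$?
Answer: $\frac{1}{3902} \approx 0.00025628$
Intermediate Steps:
$l = - \frac{82}{3}$ ($l = \frac{\left(-167 + 106\right) - 21}{3} = \frac{-61 - 21}{3} = \frac{1}{3} \left(-82\right) = - \frac{82}{3} \approx -27.333$)
$U = -110$
$W{\left(m,s \right)} = 12$
$g = 3890$ ($g = \left(-144\right) \left(- \frac{82}{3}\right) - 46 = 3936 - 46 = 3890$)
$\frac{1}{W{\left(941,U - 170 \right)} + g} = \frac{1}{12 + 3890} = \frac{1}{3902}$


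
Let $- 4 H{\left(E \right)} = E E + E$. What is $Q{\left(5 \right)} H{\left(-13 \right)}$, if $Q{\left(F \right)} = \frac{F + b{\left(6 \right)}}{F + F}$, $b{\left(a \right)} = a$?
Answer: $- \frac{429}{10} \approx -42.9$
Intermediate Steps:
$H{\left(E \right)} = - \frac{E}{4} - \frac{E^{2}}{4}$ ($H{\left(E \right)} = - \frac{E E + E}{4} = - \frac{E^{2} + E}{4} = - \frac{E + E^{2}}{4} = - \frac{E}{4} - \frac{E^{2}}{4}$)
$Q{\left(F \right)} = \frac{6 + F}{2 F}$ ($Q{\left(F \right)} = \frac{F + 6}{F + F} = \frac{6 + F}{2 F}$)
$Q{\left(5 \right)} H{\left(-13 \right)} = \frac{6 + 5}{2 \cdot 5} \left(\left(- \frac{1}{4}\right) \left(-13\right) \left(1 - 13\right)\right) = \frac{1}{2} \cdot \frac{1}{5} \cdot 11 \left(\left(- \frac{1}{4}\right) \left(-13\right) \left(-12\right)\right) = \frac{11}{10} \left(-39\right) = - \frac{429}{10}$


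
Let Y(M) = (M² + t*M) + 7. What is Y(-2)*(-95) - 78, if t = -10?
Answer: -3023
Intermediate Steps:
Y(M) = 7 + M² - 10*M (Y(M) = (M² - 10*M) + 7 = 7 + M² - 10*M)
Y(-2)*(-95) - 78 = (7 + (-2)² - 10*(-2))*(-95) - 78 = (7 + 4 + 20)*(-95) - 78 = 31*(-95) - 78 = -2945 - 78 = -3023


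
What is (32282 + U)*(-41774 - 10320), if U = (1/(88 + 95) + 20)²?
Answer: -15322927466/9 ≈ -1.7025e+9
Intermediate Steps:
U = 13402921/33489 (U = (1/183 + 20)² = (3661/183)² = 13402921/33489 ≈ 400.22)
(32282 + U)*(-41774 - 10320) = (32282 + 13402921/33489)*(-41774 - 10320) = (1094494819/33489)*(-52094) = -15322927466/9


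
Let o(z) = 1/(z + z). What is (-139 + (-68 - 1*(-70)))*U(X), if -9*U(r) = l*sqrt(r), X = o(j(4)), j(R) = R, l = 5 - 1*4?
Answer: 137*sqrt(2)/36 ≈ 5.3819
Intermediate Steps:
l = 1 (l = 5 - 4 = 1)
o(z) = 1/(2*z)
X = 1/8 (X = (1/2)/4 = (1/2)*(1/4) = 1/8 ≈ 0.12500)
U(r) = -sqrt(r)/9
(-139 + (-68 - 1*(-70)))*U(X) = (-139 + (-68 - 1*(-70)))*(-sqrt(2)/36) = (-139 + (-68 + 70))*(-sqrt(2)/36) = (-139 + 2)*(-sqrt(2)/36) = -(-137)*sqrt(2)/36 = 137*sqrt(2)/36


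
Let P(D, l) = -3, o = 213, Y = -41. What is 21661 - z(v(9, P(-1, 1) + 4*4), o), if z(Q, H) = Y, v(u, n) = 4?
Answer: 21702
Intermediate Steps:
z(Q, H) = -41
21661 - z(v(9, P(-1, 1) + 4*4), o) = 21661 - 1*(-41) = 21661 + 41 = 21702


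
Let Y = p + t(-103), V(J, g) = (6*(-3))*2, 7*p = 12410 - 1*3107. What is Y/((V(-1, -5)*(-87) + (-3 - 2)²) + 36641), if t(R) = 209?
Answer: 769/19899 ≈ 0.038645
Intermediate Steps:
p = 1329 (p = (12410 - 1*3107)/7 = (12410 - 3107)/7 = (⅐)*9303 = 1329)
V(J, g) = -36 (V(J, g) = -18*2 = -36)
Y = 1538 (Y = 1329 + 209 = 1538)
Y/((V(-1, -5)*(-87) + (-3 - 2)²) + 36641) = 1538/((-36*(-87) + (-3 - 2)²) + 36641) = 1538/((3132 + (-5)²) + 36641) = 1538/((3132 + 25) + 36641) = 1538/(3157 + 36641) = 1538/39798 = 1538*(1/39798) = 769/19899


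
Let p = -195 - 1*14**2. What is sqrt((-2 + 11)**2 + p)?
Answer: I*sqrt(310) ≈ 17.607*I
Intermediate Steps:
p = -391 (p = -195 - 1*196 = -195 - 196 = -391)
sqrt((-2 + 11)**2 + p) = sqrt((-2 + 11)**2 - 391) = sqrt(9**2 - 391) = sqrt(81 - 391) = sqrt(-310) = I*sqrt(310)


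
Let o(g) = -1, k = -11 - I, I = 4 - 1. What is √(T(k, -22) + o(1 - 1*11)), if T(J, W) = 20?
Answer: √19 ≈ 4.3589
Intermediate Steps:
I = 3
k = -14 (k = -11 - 1*3 = -11 - 3 = -14)
√(T(k, -22) + o(1 - 1*11)) = √(20 - 1) = √19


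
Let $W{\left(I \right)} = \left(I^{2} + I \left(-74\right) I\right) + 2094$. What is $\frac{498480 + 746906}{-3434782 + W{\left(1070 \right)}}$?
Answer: $- \frac{622693}{43505194} \approx -0.014313$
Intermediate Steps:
$W{\left(I \right)} = 2094 - 73 I^{2}$ ($W{\left(I \right)} = \left(I^{2} + - 74 I I\right) + 2094 = \left(I^{2} - 74 I^{2}\right) + 2094 = - 73 I^{2} + 2094 = 2094 - 73 I^{2}$)
$\frac{498480 + 746906}{-3434782 + W{\left(1070 \right)}} = \frac{498480 + 746906}{-3434782 + \left(2094 - 73 \cdot 1070^{2}\right)} = \frac{1245386}{-3434782 + \left(2094 - 83577700\right)} = \frac{1245386}{-3434782 - 83575606} = \frac{1245386}{-87010388} = 1245386 \left(- \frac{1}{87010388}\right) = - \frac{622693}{43505194}$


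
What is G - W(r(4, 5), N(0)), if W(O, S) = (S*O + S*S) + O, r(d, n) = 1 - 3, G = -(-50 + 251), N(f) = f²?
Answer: -199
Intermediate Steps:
G = -201 (G = -1*201 = -201)
r(d, n) = -2
W(O, S) = O + S² + O*S (W(O, S) = (O*S + S²) + O = (S² + O*S) + O = O + S² + O*S)
G - W(r(4, 5), N(0)) = -201 - (-2 + (0²)² - 2*0²) = -201 - (-2 + 0² - 2*0) = -201 - (-2 + 0 + 0) = -201 - 1*(-2) = -201 + 2 = -199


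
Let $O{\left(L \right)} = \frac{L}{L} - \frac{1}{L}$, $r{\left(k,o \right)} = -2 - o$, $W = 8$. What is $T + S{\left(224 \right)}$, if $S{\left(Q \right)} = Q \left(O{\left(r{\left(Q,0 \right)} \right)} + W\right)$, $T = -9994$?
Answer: $-7866$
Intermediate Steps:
$O{\left(L \right)} = 1 - \frac{1}{L}$
$S{\left(Q \right)} = \frac{19 Q}{2}$ ($S{\left(Q \right)} = Q \left(\frac{-1 - 2}{-2 - 0} + 8\right) = Q \left(\frac{-1 + \left(-2 + 0\right)}{-2 + 0} + 8\right) = Q \left(\frac{-1 - 2}{-2} + 8\right) = Q \left(\left(- \frac{1}{2}\right) \left(-3\right) + 8\right) = Q \left(\frac{3}{2} + 8\right) = Q \frac{19}{2} = \frac{19 Q}{2}$)
$T + S{\left(224 \right)} = -9994 + \frac{19}{2} \cdot 224 = -9994 + 2128 = -7866$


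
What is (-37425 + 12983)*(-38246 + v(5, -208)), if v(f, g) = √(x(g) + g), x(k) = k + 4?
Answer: 934808732 - 48884*I*√103 ≈ 9.3481e+8 - 4.9612e+5*I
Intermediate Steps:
x(k) = 4 + k
v(f, g) = √(4 + 2*g) (v(f, g) = √((4 + g) + g) = √(4 + 2*g))
(-37425 + 12983)*(-38246 + v(5, -208)) = (-37425 + 12983)*(-38246 + √(4 + 2*(-208))) = -24442*(-38246 + √(4 - 416)) = -24442*(-38246 + √(-412)) = -24442*(-38246 + 2*I*√103) = 934808732 - 48884*I*√103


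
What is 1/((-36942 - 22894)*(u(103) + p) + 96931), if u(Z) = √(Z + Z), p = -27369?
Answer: 1637748415/2682219133283551649 + 59836*√206/2682219133283551649 ≈ 6.1091e-10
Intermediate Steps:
u(Z) = √2*√Z (u(Z) = √(2*Z) = √2*√Z)
1/((-36942 - 22894)*(u(103) + p) + 96931) = 1/((-36942 - 22894)*(√2*√103 - 27369) + 96931) = 1/(-59836*(√206 - 27369) + 96931) = 1/(-59836*(-27369 + √206) + 96931) = 1/((1637651484 - 59836*√206) + 96931) = 1/(1637748415 - 59836*√206)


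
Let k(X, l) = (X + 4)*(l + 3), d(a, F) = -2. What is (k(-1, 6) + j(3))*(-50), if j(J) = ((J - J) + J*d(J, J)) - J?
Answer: -900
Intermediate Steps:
k(X, l) = (3 + l)*(4 + X) (k(X, l) = (4 + X)*(3 + l) = (3 + l)*(4 + X))
j(J) = -3*J (j(J) = ((J - J) + J*(-2)) - J = (0 - 2*J) - J = -2*J - J = -3*J)
(k(-1, 6) + j(3))*(-50) = ((12 + 3*(-1) + 4*6 - 1*6) - 3*3)*(-50) = ((12 - 3 + 24 - 6) - 9)*(-50) = (27 - 9)*(-50) = 18*(-50) = -900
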